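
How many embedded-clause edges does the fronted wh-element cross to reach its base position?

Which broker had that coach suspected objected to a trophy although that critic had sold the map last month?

1

"which broker" is extracted from the subject of "objected".
Boundaries crossed, outermost first: [Ø] — 1 in total.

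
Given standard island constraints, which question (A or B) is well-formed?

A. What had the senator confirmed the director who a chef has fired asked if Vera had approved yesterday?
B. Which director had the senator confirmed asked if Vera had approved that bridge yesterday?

B

In A, the wh-phrase is extracted from inside a wh-island (introduced by "if"), which blocks movement.
In B, the extraction path crosses only that-complement boundaries, which are transparent.
So B is grammatical.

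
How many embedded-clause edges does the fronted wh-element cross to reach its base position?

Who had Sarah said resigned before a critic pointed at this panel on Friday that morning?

"who" is extracted from the subject of "resigned".
Boundaries crossed, outermost first: [Ø] — 1 in total.

1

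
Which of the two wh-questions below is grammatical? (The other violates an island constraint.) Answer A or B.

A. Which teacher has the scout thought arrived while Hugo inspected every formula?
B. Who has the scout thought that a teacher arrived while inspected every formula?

A

In B, the wh-phrase is extracted from inside an adjunct island (introduced by "while"), which blocks movement.
In A, the extraction path crosses only that-complement boundaries, which are transparent.
So A is grammatical.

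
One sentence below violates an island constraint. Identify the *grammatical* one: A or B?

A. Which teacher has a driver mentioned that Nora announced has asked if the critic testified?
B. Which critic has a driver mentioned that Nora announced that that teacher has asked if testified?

In B, the wh-phrase is extracted from inside a wh-island (introduced by "if"), which blocks movement.
In A, the extraction path crosses only that-complement boundaries, which are transparent.
So A is grammatical.

A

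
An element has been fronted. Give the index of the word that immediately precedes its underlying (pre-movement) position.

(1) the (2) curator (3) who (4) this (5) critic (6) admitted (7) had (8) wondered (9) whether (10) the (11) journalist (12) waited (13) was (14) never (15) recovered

The displaced element is "the curator" (word 2).
It is linked across 1 clause boundary (Ø).
It functions as the subject of "wondered", so the gap sits immediately after word 6 ("admitted").
Base order: This critic admitted that the curator had wondered whether the journalist waited.

6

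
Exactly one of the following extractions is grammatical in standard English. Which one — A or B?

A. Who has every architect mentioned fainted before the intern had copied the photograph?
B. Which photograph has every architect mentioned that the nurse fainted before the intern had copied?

A

In B, the wh-phrase is extracted from inside an adjunct island (introduced by "before"), which blocks movement.
In A, the extraction path crosses only that-complement boundaries, which are transparent.
So A is grammatical.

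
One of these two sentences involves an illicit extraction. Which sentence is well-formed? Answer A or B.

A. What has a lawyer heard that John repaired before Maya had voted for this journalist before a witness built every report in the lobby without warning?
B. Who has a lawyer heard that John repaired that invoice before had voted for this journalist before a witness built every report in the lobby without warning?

In B, the wh-phrase is extracted from inside an adjunct island (introduced by "before"), which blocks movement.
In A, the extraction path crosses only that-complement boundaries, which are transparent.
So A is grammatical.

A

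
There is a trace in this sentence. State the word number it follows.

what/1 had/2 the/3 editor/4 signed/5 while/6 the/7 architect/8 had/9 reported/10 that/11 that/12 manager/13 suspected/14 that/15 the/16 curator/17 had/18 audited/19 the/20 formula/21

5

The displaced element is "what" (word 1).
It functions as the direct object of "signed", so the gap sits immediately after word 5 ("signed").
Base order: The editor had signed what while the architect had reported that that manager suspected that the curator had audited the formula.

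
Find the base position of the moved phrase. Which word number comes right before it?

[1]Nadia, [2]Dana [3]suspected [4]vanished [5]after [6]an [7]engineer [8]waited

3

The displaced element is "Nadia" (word 1).
It is linked across 1 clause boundary (Ø).
It functions as the subject of "vanished", so the gap sits immediately after word 3 ("suspected").
Base order: Dana suspected Nadia vanished after an engineer waited.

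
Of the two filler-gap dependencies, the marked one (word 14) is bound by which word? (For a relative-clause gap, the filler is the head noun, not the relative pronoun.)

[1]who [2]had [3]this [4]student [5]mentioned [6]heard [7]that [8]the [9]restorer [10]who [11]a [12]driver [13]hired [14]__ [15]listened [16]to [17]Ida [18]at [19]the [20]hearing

The marked gap is inside the relative clause, the direct object of "hired".
Its filler is the head noun "restorer" (via "who"), at word 9.
(The other dependency links word 1 to a gap after word 5.)

9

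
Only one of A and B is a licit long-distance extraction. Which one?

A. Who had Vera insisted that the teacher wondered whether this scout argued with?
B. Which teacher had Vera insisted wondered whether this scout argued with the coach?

In A, the wh-phrase is extracted from inside a wh-island (introduced by "whether"), which blocks movement.
In B, the extraction path crosses only that-complement boundaries, which are transparent.
So B is grammatical.

B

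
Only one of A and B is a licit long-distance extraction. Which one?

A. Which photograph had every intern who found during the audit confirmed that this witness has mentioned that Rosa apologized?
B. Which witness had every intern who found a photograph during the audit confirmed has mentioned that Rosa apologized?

In A, the wh-phrase is extracted from inside a complex-NP island (relative clause) (introduced by "who"), which blocks movement.
In B, the extraction path crosses only that-complement boundaries, which are transparent.
So B is grammatical.

B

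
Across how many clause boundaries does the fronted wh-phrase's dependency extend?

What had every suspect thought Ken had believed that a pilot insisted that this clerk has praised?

3

"what" is extracted from the object of "praised".
Boundaries crossed, outermost first: [Ø], [that], [that] — 3 in total.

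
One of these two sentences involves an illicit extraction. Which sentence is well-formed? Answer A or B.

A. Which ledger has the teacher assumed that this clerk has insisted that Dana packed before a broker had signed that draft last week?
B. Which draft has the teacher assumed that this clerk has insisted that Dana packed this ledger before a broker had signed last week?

In B, the wh-phrase is extracted from inside an adjunct island (introduced by "before"), which blocks movement.
In A, the extraction path crosses only that-complement boundaries, which are transparent.
So A is grammatical.

A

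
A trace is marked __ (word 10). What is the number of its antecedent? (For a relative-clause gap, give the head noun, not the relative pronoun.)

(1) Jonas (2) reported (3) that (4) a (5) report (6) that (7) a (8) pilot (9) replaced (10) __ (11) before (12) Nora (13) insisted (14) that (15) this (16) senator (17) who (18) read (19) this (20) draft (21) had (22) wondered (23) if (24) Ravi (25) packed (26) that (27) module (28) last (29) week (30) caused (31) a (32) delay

The gap at 10 is the object of "replaced", inside a relative clause.
The relative pronoun is "that" (word 6); it is bound by the head noun immediately before it.
Its filler is the head noun "report", at word 5.

5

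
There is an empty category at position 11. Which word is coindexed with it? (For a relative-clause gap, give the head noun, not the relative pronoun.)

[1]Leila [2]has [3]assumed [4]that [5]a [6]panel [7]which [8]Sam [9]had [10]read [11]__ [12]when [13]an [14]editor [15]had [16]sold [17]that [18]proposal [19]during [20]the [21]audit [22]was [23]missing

6

The gap at 11 is the object of "read", inside a relative clause.
The relative pronoun is "which" (word 7); it is bound by the head noun immediately before it.
Its filler is the head noun "panel", at word 6.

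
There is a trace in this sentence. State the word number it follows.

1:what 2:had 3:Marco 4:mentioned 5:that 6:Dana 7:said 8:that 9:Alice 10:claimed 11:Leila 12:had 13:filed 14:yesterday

13

The displaced element is "what" (word 1).
It is linked across 3 clause boundaries (that → that → Ø).
It functions as the direct object of "filed", so the gap sits immediately after word 13 ("filed").
Base order: Marco had mentioned that Dana said that Alice claimed Leila had filed what yesterday.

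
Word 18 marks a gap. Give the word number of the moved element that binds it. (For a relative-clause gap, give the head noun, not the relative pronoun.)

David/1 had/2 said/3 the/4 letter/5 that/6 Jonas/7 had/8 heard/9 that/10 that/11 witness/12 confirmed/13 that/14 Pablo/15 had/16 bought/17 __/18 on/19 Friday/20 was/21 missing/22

The gap at 18 is the object of "bought", inside a relative clause.
The relative pronoun is "that" (word 6); it is bound by the head noun immediately before it.
Its filler is the head noun "letter", at word 5.

5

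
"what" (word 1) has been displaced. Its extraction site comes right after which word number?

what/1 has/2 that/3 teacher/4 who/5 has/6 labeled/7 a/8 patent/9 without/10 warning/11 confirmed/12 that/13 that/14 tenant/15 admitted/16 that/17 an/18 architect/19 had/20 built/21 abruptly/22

The displaced element is "what" (word 1).
It is linked across 2 clause boundaries (that → that).
It functions as the direct object of "built", so the gap sits immediately after word 21 ("built").
Base order: That teacher who has labeled a patent without warning has confirmed that that tenant admitted that an architect had built what abruptly.

21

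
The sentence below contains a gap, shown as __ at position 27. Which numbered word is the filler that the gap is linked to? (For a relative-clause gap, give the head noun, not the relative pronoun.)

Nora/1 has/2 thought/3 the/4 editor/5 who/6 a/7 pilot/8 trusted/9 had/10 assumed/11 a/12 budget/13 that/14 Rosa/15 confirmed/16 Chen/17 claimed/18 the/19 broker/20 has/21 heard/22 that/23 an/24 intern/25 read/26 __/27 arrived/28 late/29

13

The gap at 27 is the object of "read", inside a relative clause.
The relative pronoun is "that" (word 14); it is bound by the head noun immediately before it.
Its filler is the head noun "budget", at word 13.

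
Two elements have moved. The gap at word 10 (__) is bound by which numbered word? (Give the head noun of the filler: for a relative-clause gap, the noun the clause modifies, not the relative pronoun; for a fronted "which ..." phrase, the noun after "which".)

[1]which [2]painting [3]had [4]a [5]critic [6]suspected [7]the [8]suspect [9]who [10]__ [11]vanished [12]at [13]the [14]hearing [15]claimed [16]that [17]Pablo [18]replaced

The marked gap is inside the relative clause, the subject of "vanished".
Its filler is the head noun "suspect" (via "who"), at word 8.
(The other dependency links word 2 to a gap after word 18.)

8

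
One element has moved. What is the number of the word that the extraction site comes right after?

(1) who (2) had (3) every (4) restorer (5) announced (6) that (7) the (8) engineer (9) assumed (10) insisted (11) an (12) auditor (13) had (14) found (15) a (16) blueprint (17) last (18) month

9

The displaced element is "who" (word 1).
It is linked across 2 clause boundaries (that → Ø).
It functions as the subject of "insisted", so the gap sits immediately after word 9 ("assumed").
Base order: Every restorer had announced that the engineer assumed that who insisted an auditor had found a blueprint last month.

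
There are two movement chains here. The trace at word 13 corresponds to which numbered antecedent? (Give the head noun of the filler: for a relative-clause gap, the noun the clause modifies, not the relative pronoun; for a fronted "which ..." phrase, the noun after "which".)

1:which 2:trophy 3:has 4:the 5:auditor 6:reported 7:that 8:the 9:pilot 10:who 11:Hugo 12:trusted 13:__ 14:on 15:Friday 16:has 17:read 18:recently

9

The marked gap is inside the relative clause, the direct object of "trusted".
Its filler is the head noun "pilot" (via "who"), at word 9.
(The other dependency links word 2 to a gap after word 17.)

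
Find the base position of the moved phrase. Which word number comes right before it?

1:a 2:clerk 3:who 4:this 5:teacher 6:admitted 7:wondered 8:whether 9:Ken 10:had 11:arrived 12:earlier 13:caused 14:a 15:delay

The displaced element is "a clerk" (word 2).
It is linked across 1 clause boundary (Ø).
It functions as the subject of "wondered", so the gap sits immediately after word 6 ("admitted").
Base order: This teacher admitted that a clerk wondered whether Ken had arrived earlier.

6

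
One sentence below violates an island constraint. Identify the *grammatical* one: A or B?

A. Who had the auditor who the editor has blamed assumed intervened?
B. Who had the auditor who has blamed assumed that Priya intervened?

A

In B, the wh-phrase is extracted from inside a complex-NP island (relative clause) (introduced by "who"), which blocks movement.
In A, the extraction path crosses only that-complement boundaries, which are transparent.
So A is grammatical.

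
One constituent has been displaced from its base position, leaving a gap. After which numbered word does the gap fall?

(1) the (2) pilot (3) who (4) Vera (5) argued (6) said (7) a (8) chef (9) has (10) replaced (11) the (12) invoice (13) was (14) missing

5

The displaced element is "the pilot" (word 2).
It is linked across 1 clause boundary (Ø).
It functions as the subject of "said", so the gap sits immediately after word 5 ("argued").
Base order: Vera argued that the pilot said a chef has replaced the invoice.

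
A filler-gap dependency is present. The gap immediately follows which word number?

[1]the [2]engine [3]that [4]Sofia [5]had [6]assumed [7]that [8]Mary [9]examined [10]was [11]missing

The displaced element is "the engine" (word 2).
It is linked across 1 clause boundary (that).
It functions as the direct object of "examined", so the gap sits immediately after word 9 ("examined").
Base order: Sofia had assumed that Mary examined the engine.

9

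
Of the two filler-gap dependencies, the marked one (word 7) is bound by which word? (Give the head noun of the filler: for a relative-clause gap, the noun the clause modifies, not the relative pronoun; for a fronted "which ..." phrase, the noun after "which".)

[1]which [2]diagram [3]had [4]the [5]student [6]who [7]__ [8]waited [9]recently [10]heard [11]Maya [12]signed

5

The marked gap is inside the relative clause, the subject of "waited".
Its filler is the head noun "student" (via "who"), at word 5.
(The other dependency links word 2 to a gap after word 12.)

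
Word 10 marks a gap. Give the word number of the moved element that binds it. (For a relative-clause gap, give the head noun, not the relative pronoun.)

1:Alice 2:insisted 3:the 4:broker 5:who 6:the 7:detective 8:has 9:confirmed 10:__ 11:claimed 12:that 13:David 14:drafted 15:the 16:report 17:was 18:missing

4

The gap at 10 is the subject of "claimed", inside a relative clause.
The relative pronoun is "who" (word 5); it is bound by the head noun immediately before it.
Its filler is the head noun "broker", at word 4.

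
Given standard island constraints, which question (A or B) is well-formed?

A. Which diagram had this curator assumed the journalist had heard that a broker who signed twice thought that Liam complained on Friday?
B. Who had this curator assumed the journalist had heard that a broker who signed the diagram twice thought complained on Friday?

B

In A, the wh-phrase is extracted from inside a complex-NP island (relative clause) (introduced by "who"), which blocks movement.
In B, the extraction path crosses only that-complement boundaries, which are transparent.
So B is grammatical.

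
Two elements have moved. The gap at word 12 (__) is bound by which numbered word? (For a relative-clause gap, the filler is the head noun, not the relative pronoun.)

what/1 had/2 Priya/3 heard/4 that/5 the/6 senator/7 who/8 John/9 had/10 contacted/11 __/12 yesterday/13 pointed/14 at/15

7

The marked gap is inside the relative clause, the direct object of "contacted".
Its filler is the head noun "senator" (via "who"), at word 7.
(The other dependency links word 1 to a gap after word 15.)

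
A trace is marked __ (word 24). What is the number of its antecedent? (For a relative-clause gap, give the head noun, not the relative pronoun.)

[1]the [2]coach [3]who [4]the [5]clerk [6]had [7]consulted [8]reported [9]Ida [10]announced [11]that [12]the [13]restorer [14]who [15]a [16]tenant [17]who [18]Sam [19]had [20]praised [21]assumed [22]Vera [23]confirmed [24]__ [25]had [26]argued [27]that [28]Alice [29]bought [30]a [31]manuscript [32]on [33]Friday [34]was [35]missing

13

The gap at 24 is the subject of "argued", inside a relative clause.
The relative pronoun is "who" (word 14); it is bound by the head noun immediately before it.
Its filler is the head noun "restorer", at word 13.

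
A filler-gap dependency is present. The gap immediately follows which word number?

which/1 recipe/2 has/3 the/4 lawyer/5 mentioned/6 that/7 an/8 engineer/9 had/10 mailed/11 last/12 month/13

The displaced element is "which recipe" (word 2).
It is linked across 1 clause boundary (that).
It functions as the direct object of "mailed", so the gap sits immediately after word 11 ("mailed").
Base order: The lawyer has mentioned that an engineer had mailed which recipe last month.

11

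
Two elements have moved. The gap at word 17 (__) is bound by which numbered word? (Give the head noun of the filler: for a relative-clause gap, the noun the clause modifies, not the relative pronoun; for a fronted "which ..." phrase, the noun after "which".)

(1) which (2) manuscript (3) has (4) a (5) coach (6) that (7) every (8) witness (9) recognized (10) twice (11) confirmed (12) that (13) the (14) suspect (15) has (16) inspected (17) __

The marked gap is the direct object of "inspected".
Its filler is the fronted wh-phrase "which manuscript", at word 2.
(The other dependency links word 5 to a gap after word 9.)

2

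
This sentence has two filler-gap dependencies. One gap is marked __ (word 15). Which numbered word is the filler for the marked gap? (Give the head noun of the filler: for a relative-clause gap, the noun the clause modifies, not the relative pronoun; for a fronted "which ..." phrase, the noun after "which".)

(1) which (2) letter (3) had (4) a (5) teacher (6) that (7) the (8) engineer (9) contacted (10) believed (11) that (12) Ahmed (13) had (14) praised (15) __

2

The marked gap is the direct object of "praised".
Its filler is the fronted wh-phrase "which letter", at word 2.
(The other dependency links word 5 to a gap after word 9.)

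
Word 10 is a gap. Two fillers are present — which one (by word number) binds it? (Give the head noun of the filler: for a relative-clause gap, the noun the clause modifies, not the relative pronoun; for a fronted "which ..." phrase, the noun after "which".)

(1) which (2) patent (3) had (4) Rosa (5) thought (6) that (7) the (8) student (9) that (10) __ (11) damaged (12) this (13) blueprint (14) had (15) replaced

The marked gap is inside the relative clause, the subject of "damaged".
Its filler is the head noun "student" (via "that"), at word 8.
(The other dependency links word 2 to a gap after word 15.)

8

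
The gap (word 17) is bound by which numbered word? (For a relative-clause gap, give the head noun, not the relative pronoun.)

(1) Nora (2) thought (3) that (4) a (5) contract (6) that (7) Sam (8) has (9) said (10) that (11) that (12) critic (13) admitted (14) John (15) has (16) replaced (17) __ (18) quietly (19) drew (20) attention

The gap at 17 is the object of "replaced", inside a relative clause.
The relative pronoun is "that" (word 6); it is bound by the head noun immediately before it.
Its filler is the head noun "contract", at word 5.

5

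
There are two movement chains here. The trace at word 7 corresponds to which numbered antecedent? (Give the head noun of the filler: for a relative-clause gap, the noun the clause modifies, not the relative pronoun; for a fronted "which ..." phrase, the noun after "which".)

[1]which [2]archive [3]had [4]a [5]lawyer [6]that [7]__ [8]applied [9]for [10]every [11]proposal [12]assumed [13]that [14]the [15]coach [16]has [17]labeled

5

The marked gap is inside the relative clause, the subject of "applied".
Its filler is the head noun "lawyer" (via "that"), at word 5.
(The other dependency links word 2 to a gap after word 17.)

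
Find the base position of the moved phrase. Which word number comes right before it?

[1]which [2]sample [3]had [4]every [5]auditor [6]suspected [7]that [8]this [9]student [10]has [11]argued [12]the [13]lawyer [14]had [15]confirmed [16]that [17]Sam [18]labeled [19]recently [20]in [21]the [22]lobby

18

The displaced element is "which sample" (word 2).
It is linked across 3 clause boundaries (that → Ø → that).
It functions as the direct object of "labeled", so the gap sits immediately after word 18 ("labeled").
Base order: Every auditor had suspected that this student has argued the lawyer had confirmed that Sam labeled which sample recently in the lobby.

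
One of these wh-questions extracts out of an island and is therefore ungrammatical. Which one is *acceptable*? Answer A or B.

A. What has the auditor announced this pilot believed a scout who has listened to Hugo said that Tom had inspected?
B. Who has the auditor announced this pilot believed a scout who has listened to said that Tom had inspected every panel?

A

In B, the wh-phrase is extracted from inside a complex-NP island (relative clause) (introduced by "who"), which blocks movement.
In A, the extraction path crosses only that-complement boundaries, which are transparent.
So A is grammatical.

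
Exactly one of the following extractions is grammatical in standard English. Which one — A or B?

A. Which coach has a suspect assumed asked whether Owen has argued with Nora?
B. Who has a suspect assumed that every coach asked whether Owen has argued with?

In B, the wh-phrase is extracted from inside a wh-island (introduced by "whether"), which blocks movement.
In A, the extraction path crosses only that-complement boundaries, which are transparent.
So A is grammatical.

A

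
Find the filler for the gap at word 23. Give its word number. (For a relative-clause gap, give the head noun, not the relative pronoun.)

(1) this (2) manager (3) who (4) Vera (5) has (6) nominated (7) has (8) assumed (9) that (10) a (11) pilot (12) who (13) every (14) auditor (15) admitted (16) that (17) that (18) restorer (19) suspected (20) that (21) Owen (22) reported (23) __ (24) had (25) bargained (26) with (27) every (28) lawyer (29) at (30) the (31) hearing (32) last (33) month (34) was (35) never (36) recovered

The gap at 23 is the subject of "bargained", inside a relative clause.
The relative pronoun is "who" (word 12); it is bound by the head noun immediately before it.
Its filler is the head noun "pilot", at word 11.

11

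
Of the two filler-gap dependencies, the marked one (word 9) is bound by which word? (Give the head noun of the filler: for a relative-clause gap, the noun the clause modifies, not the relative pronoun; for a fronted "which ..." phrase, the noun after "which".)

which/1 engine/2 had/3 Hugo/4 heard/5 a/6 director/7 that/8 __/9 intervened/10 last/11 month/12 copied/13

The marked gap is inside the relative clause, the subject of "intervened".
Its filler is the head noun "director" (via "that"), at word 7.
(The other dependency links word 2 to a gap after word 13.)

7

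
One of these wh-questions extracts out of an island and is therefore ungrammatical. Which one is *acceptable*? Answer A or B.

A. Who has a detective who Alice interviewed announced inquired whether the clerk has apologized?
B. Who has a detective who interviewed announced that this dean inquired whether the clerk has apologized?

A

In B, the wh-phrase is extracted from inside a complex-NP island (relative clause) (introduced by "who"), which blocks movement.
In A, the extraction path crosses only that-complement boundaries, which are transparent.
So A is grammatical.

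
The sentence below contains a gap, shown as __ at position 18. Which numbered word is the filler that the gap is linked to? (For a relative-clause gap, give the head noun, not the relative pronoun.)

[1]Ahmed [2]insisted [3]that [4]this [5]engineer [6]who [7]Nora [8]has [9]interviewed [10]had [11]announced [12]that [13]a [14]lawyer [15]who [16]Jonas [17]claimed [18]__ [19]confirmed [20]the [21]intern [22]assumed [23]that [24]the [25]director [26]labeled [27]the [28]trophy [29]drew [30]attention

14

The gap at 18 is the subject of "confirmed", inside a relative clause.
The relative pronoun is "who" (word 15); it is bound by the head noun immediately before it.
Its filler is the head noun "lawyer", at word 14.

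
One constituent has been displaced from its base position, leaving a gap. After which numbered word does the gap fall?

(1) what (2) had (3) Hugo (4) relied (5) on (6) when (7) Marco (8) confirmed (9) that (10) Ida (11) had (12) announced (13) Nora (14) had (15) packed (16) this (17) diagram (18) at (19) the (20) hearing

5

The displaced element is "what" (word 1).
It functions as the object of the preposition "on" of "relied", so the gap sits immediately after word 5 ("on").
Base order: Hugo had relied on what when Marco confirmed that Ida had announced Nora had packed this diagram at the hearing.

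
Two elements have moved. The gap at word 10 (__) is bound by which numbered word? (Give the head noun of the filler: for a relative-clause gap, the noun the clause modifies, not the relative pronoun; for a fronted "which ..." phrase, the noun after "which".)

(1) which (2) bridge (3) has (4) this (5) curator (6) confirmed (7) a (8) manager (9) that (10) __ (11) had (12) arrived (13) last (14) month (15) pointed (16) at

8

The marked gap is inside the relative clause, the subject of "arrived".
Its filler is the head noun "manager" (via "that"), at word 8.
(The other dependency links word 2 to a gap after word 16.)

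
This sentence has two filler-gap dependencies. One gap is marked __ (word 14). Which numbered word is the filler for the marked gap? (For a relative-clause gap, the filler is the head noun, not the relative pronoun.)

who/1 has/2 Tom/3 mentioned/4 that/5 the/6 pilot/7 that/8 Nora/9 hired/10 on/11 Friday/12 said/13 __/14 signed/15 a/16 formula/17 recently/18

The marked gap is the subject of "signed".
Its filler is the fronted wh-phrase "who", at word 1.
(The other dependency links word 7 to a gap after word 10.)

1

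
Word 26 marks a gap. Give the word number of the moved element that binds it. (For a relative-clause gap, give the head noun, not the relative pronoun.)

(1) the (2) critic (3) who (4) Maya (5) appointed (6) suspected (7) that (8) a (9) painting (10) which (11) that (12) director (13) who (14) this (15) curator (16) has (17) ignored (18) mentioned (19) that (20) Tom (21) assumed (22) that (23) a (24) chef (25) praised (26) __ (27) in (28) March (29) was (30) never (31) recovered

The gap at 26 is the object of "praised", inside a relative clause.
The relative pronoun is "which" (word 10); it is bound by the head noun immediately before it.
Its filler is the head noun "painting", at word 9.

9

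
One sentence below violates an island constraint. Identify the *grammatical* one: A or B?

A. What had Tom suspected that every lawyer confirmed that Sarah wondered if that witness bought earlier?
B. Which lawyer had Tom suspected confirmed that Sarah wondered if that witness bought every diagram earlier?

B

In A, the wh-phrase is extracted from inside a wh-island (introduced by "if"), which blocks movement.
In B, the extraction path crosses only that-complement boundaries, which are transparent.
So B is grammatical.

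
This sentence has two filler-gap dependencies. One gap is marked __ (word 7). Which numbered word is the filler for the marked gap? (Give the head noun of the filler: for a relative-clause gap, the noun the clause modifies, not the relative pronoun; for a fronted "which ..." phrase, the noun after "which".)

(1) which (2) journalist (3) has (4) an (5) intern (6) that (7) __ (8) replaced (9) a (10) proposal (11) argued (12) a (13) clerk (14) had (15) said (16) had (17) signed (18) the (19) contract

5

The marked gap is inside the relative clause, the subject of "replaced".
Its filler is the head noun "intern" (via "that"), at word 5.
(The other dependency links word 2 to a gap after word 15.)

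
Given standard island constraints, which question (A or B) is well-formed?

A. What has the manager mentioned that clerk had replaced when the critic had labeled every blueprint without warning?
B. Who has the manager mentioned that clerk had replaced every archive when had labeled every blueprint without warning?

In B, the wh-phrase is extracted from inside an adjunct island (introduced by "when"), which blocks movement.
In A, the extraction path crosses only that-complement boundaries, which are transparent.
So A is grammatical.

A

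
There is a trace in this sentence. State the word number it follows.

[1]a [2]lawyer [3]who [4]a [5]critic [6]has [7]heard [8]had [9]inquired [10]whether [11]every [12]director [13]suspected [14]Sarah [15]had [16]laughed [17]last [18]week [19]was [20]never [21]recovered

The displaced element is "a lawyer" (word 2).
It is linked across 1 clause boundary (Ø).
It functions as the subject of "inquired", so the gap sits immediately after word 7 ("heard").
Base order: A critic has heard a lawyer had inquired whether every director suspected Sarah had laughed last week.

7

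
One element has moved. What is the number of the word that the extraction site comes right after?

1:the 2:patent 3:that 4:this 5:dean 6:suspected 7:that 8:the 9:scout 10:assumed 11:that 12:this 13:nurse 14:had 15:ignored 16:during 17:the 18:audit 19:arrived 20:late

15

The displaced element is "the patent" (word 2).
It is linked across 2 clause boundaries (that → that).
It functions as the direct object of "ignored", so the gap sits immediately after word 15 ("ignored").
Base order: This dean suspected that the scout assumed that this nurse had ignored the patent during the audit.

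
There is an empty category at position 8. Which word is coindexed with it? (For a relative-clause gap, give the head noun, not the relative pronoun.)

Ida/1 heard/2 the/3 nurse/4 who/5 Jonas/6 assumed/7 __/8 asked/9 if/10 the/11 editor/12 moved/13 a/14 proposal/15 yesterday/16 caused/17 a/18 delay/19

4

The gap at 8 is the subject of "asked", inside a relative clause.
The relative pronoun is "who" (word 5); it is bound by the head noun immediately before it.
Its filler is the head noun "nurse", at word 4.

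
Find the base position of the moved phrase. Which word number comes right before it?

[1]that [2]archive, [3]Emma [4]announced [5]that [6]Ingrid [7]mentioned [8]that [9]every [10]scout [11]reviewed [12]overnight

11

The displaced element is "that archive" (word 2).
It is linked across 2 clause boundaries (that → that).
It functions as the direct object of "reviewed", so the gap sits immediately after word 11 ("reviewed").
Base order: Emma announced that Ingrid mentioned that every scout reviewed that archive overnight.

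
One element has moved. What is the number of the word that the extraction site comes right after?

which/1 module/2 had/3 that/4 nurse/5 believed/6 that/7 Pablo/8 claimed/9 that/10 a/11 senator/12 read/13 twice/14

The displaced element is "which module" (word 2).
It is linked across 2 clause boundaries (that → that).
It functions as the direct object of "read", so the gap sits immediately after word 13 ("read").
Base order: That nurse had believed that Pablo claimed that a senator read which module twice.

13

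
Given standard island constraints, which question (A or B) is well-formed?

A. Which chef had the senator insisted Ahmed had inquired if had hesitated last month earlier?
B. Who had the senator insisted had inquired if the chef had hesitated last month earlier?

In A, the wh-phrase is extracted from inside a wh-island (introduced by "if"), which blocks movement.
In B, the extraction path crosses only that-complement boundaries, which are transparent.
So B is grammatical.

B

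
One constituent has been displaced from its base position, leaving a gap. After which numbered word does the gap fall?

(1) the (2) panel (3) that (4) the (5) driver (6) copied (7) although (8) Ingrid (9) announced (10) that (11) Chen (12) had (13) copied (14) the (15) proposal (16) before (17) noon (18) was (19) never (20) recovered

6

The displaced element is "the panel" (word 2).
It functions as the direct object of "copied", so the gap sits immediately after word 6 ("copied").
Base order: The driver copied the panel although Ingrid announced that Chen had copied the proposal before noon.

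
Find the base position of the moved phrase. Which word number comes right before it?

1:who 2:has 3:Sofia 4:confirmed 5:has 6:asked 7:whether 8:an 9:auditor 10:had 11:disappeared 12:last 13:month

4

The displaced element is "who" (word 1).
It is linked across 1 clause boundary (Ø).
It functions as the subject of "asked", so the gap sits immediately after word 4 ("confirmed").
Base order: Sofia has confirmed that who has asked whether an auditor had disappeared last month.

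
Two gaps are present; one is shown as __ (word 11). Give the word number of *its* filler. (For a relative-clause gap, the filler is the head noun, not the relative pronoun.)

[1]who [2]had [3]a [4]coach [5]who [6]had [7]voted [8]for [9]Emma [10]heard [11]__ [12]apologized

The marked gap is the subject of "apologized".
Its filler is the fronted wh-phrase "who", at word 1.
(The other dependency links word 4 to a gap after word 5.)

1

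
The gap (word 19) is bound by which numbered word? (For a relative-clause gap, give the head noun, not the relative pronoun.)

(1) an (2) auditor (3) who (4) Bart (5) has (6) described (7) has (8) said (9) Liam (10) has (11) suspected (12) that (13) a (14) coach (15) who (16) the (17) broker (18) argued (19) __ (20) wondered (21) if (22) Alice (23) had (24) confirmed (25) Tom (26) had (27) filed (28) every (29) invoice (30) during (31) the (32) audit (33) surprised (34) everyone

The gap at 19 is the subject of "wondered", inside a relative clause.
The relative pronoun is "who" (word 15); it is bound by the head noun immediately before it.
Its filler is the head noun "coach", at word 14.

14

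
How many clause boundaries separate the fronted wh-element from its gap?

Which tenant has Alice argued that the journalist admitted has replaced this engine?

2

"which tenant" is extracted from the subject of "replaced".
Boundaries crossed, outermost first: [that], [Ø] — 2 in total.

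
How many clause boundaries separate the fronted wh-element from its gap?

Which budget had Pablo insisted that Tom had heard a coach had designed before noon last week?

"which budget" is extracted from the object of "designed".
Boundaries crossed, outermost first: [that], [Ø] — 2 in total.

2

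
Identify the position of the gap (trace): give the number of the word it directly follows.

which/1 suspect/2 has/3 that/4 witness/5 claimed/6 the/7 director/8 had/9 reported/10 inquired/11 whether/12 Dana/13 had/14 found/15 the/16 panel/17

10

The displaced element is "which suspect" (word 2).
It is linked across 2 clause boundaries (Ø → Ø).
It functions as the subject of "inquired", so the gap sits immediately after word 10 ("reported").
Base order: That witness has claimed the director had reported that which suspect inquired whether Dana had found the panel.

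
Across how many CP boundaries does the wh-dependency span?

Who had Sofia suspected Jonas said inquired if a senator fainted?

2

"who" is extracted from the subject of "inquired".
Boundaries crossed, outermost first: [Ø], [Ø] — 2 in total.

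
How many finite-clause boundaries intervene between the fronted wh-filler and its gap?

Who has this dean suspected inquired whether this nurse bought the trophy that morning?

"who" is extracted from the subject of "inquired".
Boundaries crossed, outermost first: [Ø] — 1 in total.

1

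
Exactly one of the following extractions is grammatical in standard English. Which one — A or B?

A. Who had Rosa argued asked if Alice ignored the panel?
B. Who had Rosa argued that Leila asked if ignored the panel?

In B, the wh-phrase is extracted from inside a wh-island (introduced by "if"), which blocks movement.
In A, the extraction path crosses only that-complement boundaries, which are transparent.
So A is grammatical.

A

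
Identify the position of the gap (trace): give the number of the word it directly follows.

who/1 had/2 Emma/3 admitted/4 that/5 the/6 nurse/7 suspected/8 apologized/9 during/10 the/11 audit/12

8

The displaced element is "who" (word 1).
It is linked across 2 clause boundaries (that → Ø).
It functions as the subject of "apologized", so the gap sits immediately after word 8 ("suspected").
Base order: Emma had admitted that the nurse suspected that who apologized during the audit.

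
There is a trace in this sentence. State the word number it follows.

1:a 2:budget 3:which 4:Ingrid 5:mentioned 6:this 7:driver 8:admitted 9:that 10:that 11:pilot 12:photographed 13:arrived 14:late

The displaced element is "a budget" (word 2).
It is linked across 2 clause boundaries (Ø → that).
It functions as the direct object of "photographed", so the gap sits immediately after word 12 ("photographed").
Base order: Ingrid mentioned this driver admitted that that pilot photographed a budget.

12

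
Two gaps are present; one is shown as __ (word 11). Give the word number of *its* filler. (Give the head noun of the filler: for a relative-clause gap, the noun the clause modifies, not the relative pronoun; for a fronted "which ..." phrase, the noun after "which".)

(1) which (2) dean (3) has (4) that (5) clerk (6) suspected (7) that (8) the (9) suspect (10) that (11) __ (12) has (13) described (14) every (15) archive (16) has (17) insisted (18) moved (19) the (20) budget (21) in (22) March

9

The marked gap is inside the relative clause, the subject of "described".
Its filler is the head noun "suspect" (via "that"), at word 9.
(The other dependency links word 2 to a gap after word 17.)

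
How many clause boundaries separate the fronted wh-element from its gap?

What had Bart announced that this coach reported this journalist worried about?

"what" is extracted from the PP object of "worried".
Boundaries crossed, outermost first: [that], [Ø] — 2 in total.

2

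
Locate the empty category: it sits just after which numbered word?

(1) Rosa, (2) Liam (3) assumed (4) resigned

3

The displaced element is "Rosa" (word 1).
It is linked across 1 clause boundary (Ø).
It functions as the subject of "resigned", so the gap sits immediately after word 3 ("assumed").
Base order: Liam assumed that Rosa resigned.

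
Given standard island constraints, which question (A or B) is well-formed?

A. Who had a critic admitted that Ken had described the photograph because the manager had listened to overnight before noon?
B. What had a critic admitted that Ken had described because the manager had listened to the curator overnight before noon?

In A, the wh-phrase is extracted from inside an adjunct island (introduced by "because"), which blocks movement.
In B, the extraction path crosses only that-complement boundaries, which are transparent.
So B is grammatical.

B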